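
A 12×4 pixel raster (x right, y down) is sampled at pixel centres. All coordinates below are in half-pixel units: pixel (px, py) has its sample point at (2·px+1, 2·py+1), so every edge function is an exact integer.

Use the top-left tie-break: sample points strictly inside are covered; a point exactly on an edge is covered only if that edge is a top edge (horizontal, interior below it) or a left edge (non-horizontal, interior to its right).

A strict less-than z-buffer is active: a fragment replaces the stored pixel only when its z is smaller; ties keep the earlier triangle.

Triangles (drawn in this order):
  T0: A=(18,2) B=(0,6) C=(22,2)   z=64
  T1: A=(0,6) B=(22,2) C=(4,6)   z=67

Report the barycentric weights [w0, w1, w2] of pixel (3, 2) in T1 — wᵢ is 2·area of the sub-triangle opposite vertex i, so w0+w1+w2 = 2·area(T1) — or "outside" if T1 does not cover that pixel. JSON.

T0:
  2·area = 16  (B↔C swapped to make it positive)
  edge (18, 2)→(22, 2): d=(4,0) top-left  bias=+0
  edge (22, 2)→(0, 6): d=(-22,4) right/bottom  bias=-1
  edge (0, 6)→(18, 2): d=(18,-4) top-left  bias=+0
    (7,1)@(15, 3): e=[4,6,6] → #
    (8,1)@(17, 3): e=[4,-2,14] → ·
    (2,2)@(5, 5): e=[12,2,2] → #
    (3,2)@(7, 5): e=[12,-6,10] → ·
    (7,2)@(15, 5): e=[12,-38,42] → ·
    (2,3)@(5, 7): e=[20,-42,38] → ·
  covered (2 px):
    · · · · · · · · · · · ·
    · · · · · · · # · · · ·
    · · # · · · · · · · · ·
    · · · · · · · · · · · ·
T1:
  2·area = 16
  edge (0, 6)→(22, 2): d=(22,-4) top-left  bias=+0
  edge (22, 2)→(4, 6): d=(-18,4) right/bottom  bias=-1
  edge (4, 6)→(0, 6): d=(-4,0) right/bottom  bias=-1
    (8,1)@(17, 3): e=[2,2,12] → #
    (9,1)@(19, 3): e=[10,-6,12] → ·
    (3,2)@(7, 5): e=[6,6,4] → #
    (4,2)@(9, 5): e=[14,-2,4] → ·
    (8,2)@(17, 5): e=[46,-34,4] → ·
    (3,3)@(7, 7): e=[50,-30,-4] → ·
  covered (2 px):
    · · · · · · · · · · · ·
    · · · · · · · · # · · ·
    · · · # · · · · · · · ·
    · · · · · · · · · · · ·

Final: [6,4,6]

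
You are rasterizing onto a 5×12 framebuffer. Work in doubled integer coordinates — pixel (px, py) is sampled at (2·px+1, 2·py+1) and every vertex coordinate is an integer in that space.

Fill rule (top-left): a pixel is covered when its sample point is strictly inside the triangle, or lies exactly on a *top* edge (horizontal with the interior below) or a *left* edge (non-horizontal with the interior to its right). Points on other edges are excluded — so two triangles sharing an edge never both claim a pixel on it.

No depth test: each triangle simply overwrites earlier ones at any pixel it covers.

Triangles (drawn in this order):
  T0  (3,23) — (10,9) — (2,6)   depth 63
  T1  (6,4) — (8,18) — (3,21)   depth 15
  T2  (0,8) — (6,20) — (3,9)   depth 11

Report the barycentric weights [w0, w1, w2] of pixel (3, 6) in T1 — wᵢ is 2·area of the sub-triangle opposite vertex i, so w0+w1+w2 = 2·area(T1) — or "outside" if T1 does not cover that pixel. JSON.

T0:
  2·area = 133  (B↔C swapped to make it positive)
  edge (3, 23)→(2, 6): d=(-1,-17) top-left  bias=+0
  edge (2, 6)→(10, 9): d=(8,3) right/bottom  bias=-1
  edge (10, 9)→(3, 23): d=(-7,14) right/bottom  bias=-1
    (1,3)@(3, 7): e=[16,5,112] → #
    (2,3)@(5, 7): e=[50,-1,84] → ·
    (1,4)@(3, 9): e=[14,21,98] → #
    (2,4)@(5, 9): e=[48,15,70] → #
    (3,4)@(7, 9): e=[82,9,42] → #
    (4,4)@(9, 9): e=[116,3,14] → #
    (1,5)@(3, 11): e=[12,37,84] → #
    (4,5)@(9, 11): e=[114,19,0] → ·  [on edge]
    (1,6)@(3, 13): e=[10,53,70] → #
    (4,6)@(9, 13): e=[112,35,-14] → ·
    (1,7)@(3, 15): e=[8,69,56] → #
    (3,7)@(7, 15): e=[76,57,0] → ·  [on edge]
    (2,9)@(5, 19): e=[38,95,0] → ·  [on edge]
    (1,11)@(3, 23): e=[0,133,0] → ·  [on edge]
  covered (17 px):
    · · · · ·
    · · · · ·
    · · · · ·
    · # · · ·
    · # # # #
    · # # # ·
    · # # # ·
    · # # · ·
    · # # · ·
    · # · · ·
    · # · · ·
    · · · · ·
T1:
  2·area = 76
  edge (6, 4)→(8, 18): d=(2,14) right/bottom  bias=-1
  edge (8, 18)→(3, 21): d=(-5,3) right/bottom  bias=-1
  edge (3, 21)→(6, 4): d=(3,-17) top-left  bias=+0
    (2,5)@(5, 11): e=[28,44,4] → #
    (3,5)@(7, 11): e=[0,38,38] → ·  [on edge]
    (2,6)@(5, 13): e=[32,34,10] → #
    (3,6)@(7, 13): e=[4,28,44] → #
    (4,6)@(9, 13): e=[-24,22,78] → ·
    (2,7)@(5, 15): e=[36,24,16] → #
    (4,7)@(9, 15): e=[-20,12,84] → ·
    (2,8)@(5, 17): e=[40,14,22] → #
    (4,8)@(9, 17): e=[-16,2,90] → ·
    (2,9)@(5, 19): e=[44,4,28] → #
    (3,9)@(7, 19): e=[16,-2,62] → ·
    (1,10)@(3, 21): e=[76,0,0] → ·  [on edge]
  covered (8 px):
    · · · · ·
    · · · · ·
    · · · · ·
    · · · · ·
    · · · · ·
    · · # · ·
    · · # # ·
    · · # # ·
    · · # # ·
    · · # · ·
    · · · · ·
    · · · · ·
T2:
  2·area = 30  (B↔C swapped to make it positive)
  edge (0, 8)→(3, 9): d=(3,1) right/bottom  bias=-1
  edge (3, 9)→(6, 20): d=(3,11) right/bottom  bias=-1
  edge (6, 20)→(0, 8): d=(-6,-12) top-left  bias=+0
    (0,4)@(1, 9): e=[2,22,6] → #
    (1,4)@(3, 9): e=[0,0,30] → ·  [on edge]
    (0,5)@(1, 11): e=[8,28,-6] → ·
    (1,5)@(3, 11): e=[6,6,18] → #
    (2,5)@(5, 11): e=[4,-16,42] → ·
    (4,5)@(9, 11): e=[0,-60,90] → ·  [on edge]
    (1,6)@(3, 13): e=[12,12,6] → #
    (2,6)@(5, 13): e=[10,-10,30] → ·
    (1,7)@(3, 15): e=[18,18,-6] → ·
    (2,8)@(5, 17): e=[22,2,6] → #
    (3,8)@(7, 17): e=[20,-20,30] → ·
    (2,9)@(5, 19): e=[28,8,-6] → ·
  covered (4 px):
    · · · · ·
    · · · · ·
    · · · · ·
    · · · · ·
    # · · · ·
    · # · · ·
    · # · · ·
    · · · · ·
    · · # · ·
    · · · · ·
    · · · · ·
    · · · · ·

Result: [28,44,4]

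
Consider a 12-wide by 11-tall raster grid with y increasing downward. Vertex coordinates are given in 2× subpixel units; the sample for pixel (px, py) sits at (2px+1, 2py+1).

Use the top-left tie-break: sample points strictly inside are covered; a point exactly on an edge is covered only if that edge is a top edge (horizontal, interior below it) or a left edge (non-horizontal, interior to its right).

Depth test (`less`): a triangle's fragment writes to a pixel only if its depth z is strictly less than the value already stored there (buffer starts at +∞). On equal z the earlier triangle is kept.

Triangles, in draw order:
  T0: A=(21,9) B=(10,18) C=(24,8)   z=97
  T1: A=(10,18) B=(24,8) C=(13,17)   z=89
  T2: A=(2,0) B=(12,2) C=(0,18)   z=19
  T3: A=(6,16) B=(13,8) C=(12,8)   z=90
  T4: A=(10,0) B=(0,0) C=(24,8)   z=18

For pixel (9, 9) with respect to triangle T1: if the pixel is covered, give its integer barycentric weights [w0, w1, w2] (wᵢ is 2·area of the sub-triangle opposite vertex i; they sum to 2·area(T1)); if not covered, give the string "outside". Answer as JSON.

T0:
  2·area = 16  (B↔C swapped to make it positive)
  edge (21, 9)→(24, 8): d=(3,-1) top-left  bias=+0
  edge (24, 8)→(10, 18): d=(-14,10) right/bottom  bias=-1
  edge (10, 18)→(21, 9): d=(11,-9) top-left  bias=+0
    (10,4)@(21, 9): e=[0,16,0] → █  [on edge]
    (11,4)@(23, 9): e=[2,-4,18] → ·
    (7,5)@(15, 11): e=[0,48,-32] → ·  [on edge]
    (9,5)@(19, 11): e=[4,8,4] → █
    (10,5)@(21, 11): e=[6,-12,22] → ·
    (4,6)@(9, 13): e=[0,80,-64] → ·  [on edge]
    (8,6)@(17, 13): e=[8,0,8] → ·  [on edge]
    (9,6)@(19, 13): e=[10,-20,26] → ·
    (1,7)@(3, 15): e=[0,112,-96] → ·  [on edge]
  covered (2 px):
    · · · · · · · · · · · ·
    · · · · · · · · · · · ·
    · · · · · · · · · · · ·
    · · · · · · · · · · · ·
    · · · · · · · · · · █ ·
    · · · · · · · · · █ · ·
    · · · · · · · · · · · ·
    · · · · · · · · · · · ·
    · · · · · · · · · · · ·
    · · · · · · · · · · · ·
    · · · · · · · · · · · ·
T1:
  2·area = 16
  edge (10, 18)→(24, 8): d=(14,-10) top-left  bias=+0
  edge (24, 8)→(13, 17): d=(-11,9) right/bottom  bias=-1
  edge (13, 17)→(10, 18): d=(-3,1) right/bottom  bias=-1
    (8,6)@(17, 13): e=[0,8,8] → █  [on edge]
    (9,6)@(19, 13): e=[20,-10,6] → ·
    (7,7)@(15, 15): e=[8,4,4] → █
    (8,7)@(17, 15): e=[28,-14,2] → ·
    (9,7)@(19, 15): e=[48,-32,0] → ·  [on edge]
    (6,8)@(13, 17): e=[16,0,0] → ·  [on edge]
    (7,8)@(15, 17): e=[36,-18,-2] → ·
    (3,9)@(7, 19): e=[-16,32,0] → ·  [on edge]
    (0,10)@(1, 21): e=[-48,64,0] → ·  [on edge]
  covered (2 px):
    · · · · · · · · · · · ·
    · · · · · · · · · · · ·
    · · · · · · · · · · · ·
    · · · · · · · · · · · ·
    · · · · · · · · · · · ·
    · · · · · · · · · · · ·
    · · · · · · · · █ · · ·
    · · · · · · · █ · · · ·
    · · · · · · · · · · · ·
    · · · · · · · · · · · ·
    · · · · · · · · · · · ·
T2:
  2·area = 184
  edge (2, 0)→(12, 2): d=(10,2) right/bottom  bias=-1
  edge (12, 2)→(0, 18): d=(-12,16) right/bottom  bias=-1
  edge (0, 18)→(2, 0): d=(2,-18) top-left  bias=+0
    (1,0)@(3, 1): e=[8,156,20] → █
    (2,0)@(5, 1): e=[4,124,56] → █
    (3,0)@(7, 1): e=[0,92,92] → ·  [on edge]
    (1,1)@(3, 3): e=[28,132,24] → █
    (3,1)@(7, 3): e=[20,68,96] → █
    (4,1)@(9, 3): e=[16,36,132] → █
    (5,1)@(11, 3): e=[12,4,168] → █
    (6,1)@(13, 3): e=[8,-28,204] → ·
    (8,1)@(17, 3): e=[0,-92,276] → ·  [on edge]
    (1,2)@(3, 5): e=[48,108,28] → █
    (5,2)@(11, 5): e=[32,-20,172] → ·
    (1,3)@(3, 7): e=[68,84,32] → █
    (0,4)@(1, 9): e=[92,92,0] → █  [on edge]
  covered (23 px):
    · █ █ · · · · · · · · ·
    · █ █ █ █ █ · · · · · ·
    · █ █ █ █ · · · · · · ·
    · █ █ █ · · · · · · · ·
    █ █ █ · · · · · · · · ·
    █ █ █ · · · · · · · · ·
    █ █ · · · · · · · · · ·
    █ · · · · · · · · · · ·
    · · · · · · · · · · · ·
    · · · · · · · · · · · ·
    · · · · · · · · · · · ·
T3:
  2·area = 8  (B↔C swapped to make it positive)
  edge (6, 16)→(12, 8): d=(6,-8) top-left  bias=+0
  edge (12, 8)→(13, 8): d=(1,0) top-left  bias=+0
  edge (13, 8)→(6, 16): d=(-7,8) right/bottom  bias=-1
  covered (0 px):
    · · · · · · · · · · · ·
    · · · · · · · · · · · ·
    · · · · · · · · · · · ·
    · · · · · · · · · · · ·
    · · · · · · · · · · · ·
    · · · · · · · · · · · ·
    · · · · · · · · · · · ·
    · · · · · · · · · · · ·
    · · · · · · · · · · · ·
    · · · · · · · · · · · ·
    · · · · · · · · · · · ·
T4:
  2·area = 80  (B↔C swapped to make it positive)
  edge (10, 0)→(24, 8): d=(14,8) right/bottom  bias=-1
  edge (24, 8)→(0, 0): d=(-24,-8) top-left  bias=+0
  edge (0, 0)→(10, 0): d=(10,0) top-left  bias=+0
    (1,0)@(3, 1): e=[70,0,10] → █  [on edge]
    (2,0)@(5, 1): e=[54,16,10] → █
    (3,0)@(7, 1): e=[38,32,10] → █
    (4,0)@(9, 1): e=[22,48,10] → █
    (5,0)@(11, 1): e=[6,64,10] → █
    (6,0)@(13, 1): e=[-10,80,10] → ·
    (1,1)@(3, 3): e=[98,-48,30] → ·
    (2,1)@(5, 3): e=[82,-32,30] → ·
    (3,1)@(7, 3): e=[66,-16,30] → ·
    (4,1)@(9, 3): e=[50,0,30] → █  [on edge]
    (6,1)@(13, 3): e=[18,32,30] → █
    (7,1)@(15, 3): e=[2,48,30] → █
    (7,2)@(15, 5): e=[30,0,50] → █  [on edge]
    (10,3)@(21, 7): e=[10,0,70] → █  [on edge]
  covered (12 px):
    · █ █ █ █ █ · · · · · ·
    · · · · █ █ █ █ · · · ·
    · · · · · · · █ █ · · ·
    · · · · · · · · · · █ ·
    · · · · · · · · · · · ·
    · · · · · · · · · · · ·
    · · · · · · · · · · · ·
    · · · · · · · · · · · ·
    · · · · · · · · · · · ·
    · · · · · · · · · · · ·
    · · · · · · · · · · · ·

Final: "outside"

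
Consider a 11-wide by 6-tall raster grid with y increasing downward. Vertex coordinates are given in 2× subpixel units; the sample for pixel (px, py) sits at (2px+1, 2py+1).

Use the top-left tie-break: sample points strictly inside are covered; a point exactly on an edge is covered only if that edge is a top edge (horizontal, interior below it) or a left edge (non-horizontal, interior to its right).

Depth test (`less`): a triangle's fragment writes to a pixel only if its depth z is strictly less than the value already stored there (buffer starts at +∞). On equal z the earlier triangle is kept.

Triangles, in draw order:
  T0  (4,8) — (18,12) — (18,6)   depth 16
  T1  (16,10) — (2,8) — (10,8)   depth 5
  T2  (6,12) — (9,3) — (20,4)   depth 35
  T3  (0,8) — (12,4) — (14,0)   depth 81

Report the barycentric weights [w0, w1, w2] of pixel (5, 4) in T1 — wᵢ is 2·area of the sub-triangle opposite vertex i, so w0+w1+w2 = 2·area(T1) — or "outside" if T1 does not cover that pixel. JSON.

T0:
  2·area = 84  (B↔C swapped to make it positive)
  edge (4, 8)→(18, 6): d=(14,-2) top-left  bias=+0
  edge (18, 6)→(18, 12): d=(0,6) right/bottom  bias=-1
  edge (18, 12)→(4, 8): d=(-14,-4) top-left  bias=+0
    (5,3)@(11, 7): e=[0,42,42] → █  [on edge]
    (6,3)@(13, 7): e=[4,30,50] → █
    (7,3)@(15, 7): e=[8,18,58] → █
    (8,3)@(17, 7): e=[12,6,66] → █
    (9,3)@(19, 7): e=[16,-6,74] → ·
    (4,4)@(9, 9): e=[24,54,6] → █
    (9,4)@(19, 9): e=[44,-6,46] → ·
    (4,5)@(9, 11): e=[52,54,-22] → ·
    (5,5)@(11, 11): e=[56,42,-14] → ·
    (6,5)@(13, 11): e=[60,30,-6] → ·
    (7,5)@(15, 11): e=[64,18,2] → █
    (9,5)@(19, 11): e=[72,-6,18] → ·
  covered (11 px):
    · · · · · · · · · · ·
    · · · · · · · · · · ·
    · · · · · · · · · · ·
    · · · · · █ █ █ █ · ·
    · · · · █ █ █ █ █ · ·
    · · · · · · · █ █ · ·
T1:
  2·area = 16
  edge (16, 10)→(2, 8): d=(-14,-2) top-left  bias=+0
  edge (2, 8)→(10, 8): d=(8,0) top-left  bias=+0
  edge (10, 8)→(16, 10): d=(6,2) right/bottom  bias=-1
    (0,2)@(1, 5): e=[40,-24,0] → ·  [on edge]
    (3,3)@(7, 7): e=[24,-8,0] → ·  [on edge]
    (4,4)@(9, 9): e=[0,8,8] → █  [on edge]
    (5,4)@(11, 9): e=[4,8,4] → █
    (6,4)@(13, 9): e=[8,8,0] → ·  [on edge]
    (4,5)@(9, 11): e=[-28,24,20] → ·
    (5,5)@(11, 11): e=[-24,24,16] → ·
    (9,5)@(19, 11): e=[-8,24,0] → ·  [on edge]
  covered (2 px):
    · · · · · · · · · · ·
    · · · · · · · · · · ·
    · · · · · · · · · · ·
    · · · · · · · · · · ·
    · · · · █ █ · · · · ·
    · · · · · · · · · · ·
T2:
  2·area = 102
  edge (6, 12)→(9, 3): d=(3,-9) top-left  bias=+0
  edge (9, 3)→(20, 4): d=(11,1) right/bottom  bias=-1
  edge (20, 4)→(6, 12): d=(-14,8) right/bottom  bias=-1
    (4,1)@(9, 3): e=[0,0,102] → ·  [on edge]
    (4,2)@(9, 5): e=[6,22,74] → █
    (5,2)@(11, 5): e=[24,20,58] → █
    (6,2)@(13, 5): e=[42,18,42] → █
    (7,2)@(15, 5): e=[60,16,26] → █
    (8,2)@(17, 5): e=[78,14,10] → █
    (9,2)@(19, 5): e=[96,12,-6] → ·
    (4,3)@(9, 7): e=[12,44,46] → █
    (7,3)@(15, 7): e=[66,38,-2] → ·
    (8,3)@(17, 7): e=[84,36,-18] → ·
    (3,4)@(7, 9): e=[0,68,34] → █  [on edge]
    (6,4)@(13, 9): e=[54,62,-14] → ·
  covered (12 px):
    · · · · · · · · · · ·
    · · · · · · · · · · ·
    · · · · █ █ █ █ █ · ·
    · · · · █ █ █ · · · ·
    · · · █ █ █ · · · · ·
    · · · █ · · · · · · ·
T3:
  2·area = 40  (B↔C swapped to make it positive)
  edge (0, 8)→(14, 0): d=(14,-8) top-left  bias=+0
  edge (14, 0)→(12, 4): d=(-2,4) right/bottom  bias=-1
  edge (12, 4)→(0, 8): d=(-12,4) right/bottom  bias=-1
    (6,0)@(13, 1): e=[6,2,32] → █
    (7,0)@(15, 1): e=[22,-6,24] → ·
    (10,0)@(21, 1): e=[70,-30,0] → ·  [on edge]
    (4,1)@(9, 3): e=[2,14,24] → █
    (5,1)@(11, 3): e=[18,6,16] → █
    (6,1)@(13, 3): e=[34,-2,8] → ·
    (7,1)@(15, 3): e=[50,-10,0] → ·  [on edge]
    (3,2)@(7, 5): e=[14,18,8] → █
    (4,2)@(9, 5): e=[30,10,0] → ·  [on edge]
    (5,2)@(11, 5): e=[46,2,-8] → ·
    (1,3)@(3, 7): e=[10,30,0] → ·  [on edge]
    (3,3)@(7, 7): e=[42,14,-16] → ·
  covered (4 px):
    · · · · · · █ · · · ·
    · · · · █ █ · · · · ·
    · · · █ · · · · · · ·
    · · · · · · · · · · ·
    · · · · · · · · · · ·
    · · · · · · · · · · ·

Result: [8,4,4]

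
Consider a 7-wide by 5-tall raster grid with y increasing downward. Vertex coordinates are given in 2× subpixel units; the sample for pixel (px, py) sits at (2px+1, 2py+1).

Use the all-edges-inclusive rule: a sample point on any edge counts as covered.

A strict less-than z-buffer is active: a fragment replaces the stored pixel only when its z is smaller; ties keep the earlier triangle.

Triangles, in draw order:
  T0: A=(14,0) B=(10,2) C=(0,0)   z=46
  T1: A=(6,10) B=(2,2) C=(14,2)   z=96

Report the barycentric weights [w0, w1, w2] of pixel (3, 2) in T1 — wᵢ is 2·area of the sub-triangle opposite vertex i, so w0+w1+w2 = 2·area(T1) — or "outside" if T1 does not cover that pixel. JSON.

T0:
  2·area = 28
  edge (14, 0)→(10, 2): d=(-4,2) inclusive
  edge (10, 2)→(0, 0): d=(-10,-2) inclusive
  edge (0, 0)→(14, 0): d=(14,0) inclusive
    (2,0)@(5, 1): e=[14,0,14] → #  [on edge]
    (3,0)@(7, 1): e=[10,4,14] → #
    (4,0)@(9, 1): e=[6,8,14] → #
    (5,0)@(11, 1): e=[2,12,14] → #
    (6,0)@(13, 1): e=[-2,16,14] → ·
    (2,1)@(5, 3): e=[6,-20,42] → ·
    (3,1)@(7, 3): e=[2,-16,42] → ·
    (4,1)@(9, 3): e=[-2,-12,42] → ·
    (5,1)@(11, 3): e=[-6,-8,42] → ·
  covered (4 px):
    · · # # # # ·
    · · · · · · ·
    · · · · · · ·
    · · · · · · ·
    · · · · · · ·
T1:
  2·area = 96
  edge (6, 10)→(2, 2): d=(-4,-8) inclusive
  edge (2, 2)→(14, 2): d=(12,0) inclusive
  edge (14, 2)→(6, 10): d=(-8,8) inclusive
    (1,1)@(3, 3): e=[4,12,80] → #
    (2,1)@(5, 3): e=[20,12,64] → #
    (3,1)@(7, 3): e=[36,12,48] → #
    (4,1)@(9, 3): e=[52,12,32] → #
    (5,1)@(11, 3): e=[68,12,16] → #
    (6,1)@(13, 3): e=[84,12,0] → #  [on edge]
    (1,2)@(3, 5): e=[-4,36,64] → ·
    (2,2)@(5, 5): e=[12,36,48] → #
    (5,2)@(11, 5): e=[60,36,0] → #  [on edge]
    (6,2)@(13, 5): e=[76,36,-16] → ·
    (2,3)@(5, 7): e=[4,60,32] → #
    (4,3)@(9, 7): e=[36,60,0] → #  [on edge]
    (3,4)@(7, 9): e=[12,84,0] → #  [on edge]
  covered (14 px):
    · · · · · · ·
    · # # # # # #
    · · # # # # ·
    · · # # # · ·
    · · · # · · ·

Final: [36,32,28]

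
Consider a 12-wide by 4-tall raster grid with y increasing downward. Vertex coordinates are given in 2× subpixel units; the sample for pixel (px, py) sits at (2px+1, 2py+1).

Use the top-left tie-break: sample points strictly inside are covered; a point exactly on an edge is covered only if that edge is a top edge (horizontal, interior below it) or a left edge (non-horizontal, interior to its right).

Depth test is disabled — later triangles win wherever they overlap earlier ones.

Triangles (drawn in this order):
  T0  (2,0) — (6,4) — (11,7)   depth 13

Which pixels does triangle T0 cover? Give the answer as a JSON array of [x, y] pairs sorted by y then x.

T0:
  2·area = 8  (B↔C swapped to make it positive)
  edge (2, 0)→(11, 7): d=(9,7) right/bottom  bias=-1
  edge (11, 7)→(6, 4): d=(-5,-3) top-left  bias=+0
  edge (6, 4)→(2, 0): d=(-4,-4) top-left  bias=+0
    (0,0)@(1, 1): e=[16,0,-8] → ·  [on edge]
    (1,0)@(3, 1): e=[2,6,0] → #  [on edge]
    (2,0)@(5, 1): e=[-12,12,8] → ·
    (1,1)@(3, 3): e=[20,-4,-8] → ·
    (2,1)@(5, 3): e=[6,2,0] → #  [on edge]
    (3,1)@(7, 3): e=[-8,8,8] → ·
    (2,2)@(5, 5): e=[24,-8,-8] → ·
    (3,2)@(7, 5): e=[10,-2,0] → ·  [on edge]
    (4,3)@(9, 7): e=[14,-6,0] → ·  [on edge]
    (5,3)@(11, 7): e=[0,0,8] → ·  [on edge]
  covered (2 px):
    · # · · · · · · · · · ·
    · · # · · · · · · · · ·
    · · · · · · · · · · · ·
    · · · · · · · · · · · ·

Answer: [[1,0],[2,1]]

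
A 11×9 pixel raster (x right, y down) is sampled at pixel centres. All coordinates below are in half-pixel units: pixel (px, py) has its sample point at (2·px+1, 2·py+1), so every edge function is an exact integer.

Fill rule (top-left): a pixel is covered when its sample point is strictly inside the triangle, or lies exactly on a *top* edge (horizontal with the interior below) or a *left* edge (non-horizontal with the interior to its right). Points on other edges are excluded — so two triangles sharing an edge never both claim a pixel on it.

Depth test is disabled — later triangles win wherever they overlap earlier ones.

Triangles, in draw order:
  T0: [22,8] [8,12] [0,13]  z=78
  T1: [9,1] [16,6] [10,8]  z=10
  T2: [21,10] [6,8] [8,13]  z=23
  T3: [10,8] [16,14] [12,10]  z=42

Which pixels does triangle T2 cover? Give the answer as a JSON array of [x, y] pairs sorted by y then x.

T0:
  2·area = 18
  edge (22, 8)→(8, 12): d=(-14,4) right/bottom  bias=-1
  edge (8, 12)→(0, 13): d=(-8,1) right/bottom  bias=-1
  edge (0, 13)→(22, 8): d=(22,-5) top-left  bias=+0
    (4,5)@(9, 11): e=[10,7,1] → X
    (5,5)@(11, 11): e=[2,5,11] → X
    (6,5)@(13, 11): e=[-6,3,21] → .
    (4,6)@(9, 13): e=[-18,-9,45] → .
    (5,6)@(11, 13): e=[-26,-11,55] → .
  covered (2 px):
    . . . . . . . . . . .
    . . . . . . . . . . .
    . . . . . . . . . . .
    . . . . . . . . . . .
    . . . . . . . . . . .
    . . . . X X . . . . .
    . . . . . . . . . . .
    . . . . . . . . . . .
    . . . . . . . . . . .
T1:
  2·area = 44
  edge (9, 1)→(16, 6): d=(7,5) right/bottom  bias=-1
  edge (16, 6)→(10, 8): d=(-6,2) right/bottom  bias=-1
  edge (10, 8)→(9, 1): d=(-1,-7) top-left  bias=+0
    (4,0)@(9, 1): e=[0,44,0] → .  [on edge]
    (5,1)@(11, 3): e=[4,28,12] → X
    (6,1)@(13, 3): e=[-6,24,26] → .
    (5,2)@(11, 5): e=[18,16,10] → X
    (6,2)@(13, 5): e=[8,12,24] → X
    (7,2)@(15, 5): e=[-2,8,38] → .
    (9,2)@(19, 5): e=[-22,0,66] → .  [on edge]
    (5,3)@(11, 7): e=[32,4,8] → X
    (6,3)@(13, 7): e=[22,0,22] → .  [on edge]
    (3,4)@(7, 9): e=[66,0,-22] → .  [on edge]
    (5,4)@(11, 9): e=[46,-8,6] → .
    (0,5)@(1, 11): e=[110,0,-66] → .  [on edge]
    (5,7)@(11, 15): e=[88,-44,0] → .  [on edge]
  covered (4 px):
    . . . . . . . . . . .
    . . . . . X . . . . .
    . . . . . X X . . . .
    . . . . . X . . . . .
    . . . . . . . . . . .
    . . . . . . . . . . .
    . . . . . . . . . . .
    . . . . . . . . . . .
    . . . . . . . . . . .
T2:
  2·area = 71  (B↔C swapped to make it positive)
  edge (21, 10)→(8, 13): d=(-13,3) right/bottom  bias=-1
  edge (8, 13)→(6, 8): d=(-2,-5) top-left  bias=+0
  edge (6, 8)→(21, 10): d=(15,2) right/bottom  bias=-1
    (3,4)@(7, 9): e=[55,3,13] → X
    (4,4)@(9, 9): e=[49,13,9] → X
    (5,4)@(11, 9): e=[43,23,5] → X
    (6,4)@(13, 9): e=[37,33,1] → X
    (7,4)@(15, 9): e=[31,43,-3] → .
    (3,5)@(7, 11): e=[29,-1,43] → .
    (4,5)@(9, 11): e=[23,9,39] → X
    (7,5)@(15, 11): e=[5,39,27] → X
    (8,5)@(17, 11): e=[-1,49,23] → .
    (4,6)@(9, 13): e=[-3,5,69] → .
    (5,6)@(11, 13): e=[-9,15,65] → .
    (6,6)@(13, 13): e=[-15,25,61] → .
  covered (8 px):
    . . . . . . . . . . .
    . . . . . . . . . . .
    . . . . . . . . . . .
    . . . . . . . . . . .
    . . . X X X X . . . .
    . . . . X X X X . . .
    . . . . . . . . . . .
    . . . . . . . . . . .
    . . . . . . . . . . .
T3:
  degenerate (2·area = 0) — covers nothing

Answer: [[3,4],[4,4],[5,4],[6,4],[4,5],[5,5],[6,5],[7,5]]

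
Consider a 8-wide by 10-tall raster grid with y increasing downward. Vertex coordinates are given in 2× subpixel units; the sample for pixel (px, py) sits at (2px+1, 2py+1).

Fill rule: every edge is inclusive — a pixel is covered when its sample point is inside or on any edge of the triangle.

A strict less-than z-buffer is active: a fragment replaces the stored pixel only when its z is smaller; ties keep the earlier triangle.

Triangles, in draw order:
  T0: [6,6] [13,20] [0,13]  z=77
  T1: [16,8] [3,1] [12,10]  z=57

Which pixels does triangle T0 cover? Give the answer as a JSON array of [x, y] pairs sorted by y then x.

T0:
  2·area = 133
  edge (6, 6)→(13, 20): d=(7,14) inclusive
  edge (13, 20)→(0, 13): d=(-13,-7) inclusive
  edge (0, 13)→(6, 6): d=(6,-7) inclusive
    (2,4)@(5, 9): e=[35,87,11] → █
    (3,4)@(7, 9): e=[7,101,25] → █
    (4,4)@(9, 9): e=[-21,115,39] → ·
    (1,5)@(3, 11): e=[77,47,9] → █
    (4,5)@(9, 11): e=[-7,89,51] → ·
    (0,6)@(1, 13): e=[119,7,7] → █
    (4,6)@(9, 13): e=[7,63,63] → █
    (5,6)@(11, 13): e=[-21,77,77] → ·
    (0,7)@(1, 15): e=[133,-19,19] → ·
    (1,7)@(3, 15): e=[105,-5,33] → ·
    (2,7)@(5, 15): e=[77,9,47] → █
    (5,7)@(11, 15): e=[-7,51,89] → ·
  covered (15 px):
    · · · · · · · ·
    · · · · · · · ·
    · · · · · · · ·
    · · · · · · · ·
    · · █ █ · · · ·
    · █ █ █ · · · ·
    █ █ █ █ █ · · ·
    · · █ █ █ · · ·
    · · · · █ █ · ·
    · · · · · · · ·
T1:
  2·area = 54  (B↔C swapped to make it positive)
  edge (16, 8)→(12, 10): d=(-4,2) inclusive
  edge (12, 10)→(3, 1): d=(-9,-9) inclusive
  edge (3, 1)→(16, 8): d=(13,7) inclusive
    (1,0)@(3, 1): e=[54,0,0] → █  [on edge]
    (2,0)@(5, 1): e=[50,18,-14] → ·
    (1,1)@(3, 3): e=[46,-18,26] → ·
    (2,1)@(5, 3): e=[42,0,12] → █  [on edge]
    (3,1)@(7, 3): e=[38,18,-2] → ·
    (2,2)@(5, 5): e=[34,-18,38] → ·
    (3,2)@(7, 5): e=[30,0,24] → █  [on edge]
    (4,2)@(9, 5): e=[26,18,10] → █
    (5,2)@(11, 5): e=[22,36,-4] → ·
    (3,3)@(7, 7): e=[22,-18,50] → ·
    (4,3)@(9, 7): e=[18,0,36] → █  [on edge]
    (5,3)@(11, 7): e=[14,18,22] → █
    (5,4)@(11, 9): e=[6,0,48] → █  [on edge]
    (6,5)@(13, 11): e=[-6,0,60] → ·  [on edge]
    (7,6)@(15, 13): e=[-18,0,72] → ·  [on edge]
  covered (9 px):
    · █ · · · · · ·
    · · █ · · · · ·
    · · · █ █ · · ·
    · · · · █ █ █ ·
    · · · · · █ █ ·
    · · · · · · · ·
    · · · · · · · ·
    · · · · · · · ·
    · · · · · · · ·
    · · · · · · · ·

Final: [[2,4],[3,4],[1,5],[2,5],[3,5],[0,6],[1,6],[2,6],[3,6],[4,6],[2,7],[3,7],[4,7],[4,8],[5,8]]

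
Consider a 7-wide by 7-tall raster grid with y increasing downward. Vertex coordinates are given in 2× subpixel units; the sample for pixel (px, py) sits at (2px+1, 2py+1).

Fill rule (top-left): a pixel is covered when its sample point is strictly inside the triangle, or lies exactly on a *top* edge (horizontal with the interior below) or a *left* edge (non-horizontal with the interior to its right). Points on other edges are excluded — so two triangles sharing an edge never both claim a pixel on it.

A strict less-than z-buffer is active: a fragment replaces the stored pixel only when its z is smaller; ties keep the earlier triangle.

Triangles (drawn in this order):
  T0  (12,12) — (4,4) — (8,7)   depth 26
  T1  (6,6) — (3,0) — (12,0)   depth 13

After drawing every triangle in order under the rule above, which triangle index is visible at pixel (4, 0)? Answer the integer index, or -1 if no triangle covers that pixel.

T0:
  2·area = 8
  edge (12, 12)→(4, 4): d=(-8,-8) top-left  bias=+0
  edge (4, 4)→(8, 7): d=(4,3) right/bottom  bias=-1
  edge (8, 7)→(12, 12): d=(4,5) right/bottom  bias=-1
    (0,0)@(1, 1): e=[0,-3,11] → .  [on edge]
    (1,1)@(3, 3): e=[0,-1,9] → .  [on edge]
    (2,2)@(5, 5): e=[0,1,7] → X  [on edge]
    (3,2)@(7, 5): e=[16,-5,-3] → .
    (2,3)@(5, 7): e=[-16,9,15] → .
    (3,3)@(7, 7): e=[0,3,5] → X  [on edge]
    (4,3)@(9, 7): e=[16,-3,-5] → .
    (3,4)@(7, 9): e=[-16,11,13] → .
    (4,4)@(9, 9): e=[0,5,3] → X  [on edge]
    (5,4)@(11, 9): e=[16,-1,-7] → .
    (4,5)@(9, 11): e=[-16,13,11] → .
    (5,5)@(11, 11): e=[0,7,1] → X  [on edge]
    (6,6)@(13, 13): e=[0,9,-1] → .  [on edge]
  covered (4 px):
    . . . . . . .
    . . . . . . .
    . . X . . . .
    . . . X . . .
    . . . . X . .
    . . . . . X .
    . . . . . . .
T1:
  2·area = 54
  edge (6, 6)→(3, 0): d=(-3,-6) top-left  bias=+0
  edge (3, 0)→(12, 0): d=(9,0) top-left  bias=+0
  edge (12, 0)→(6, 6): d=(-6,6) right/bottom  bias=-1
    (2,0)@(5, 1): e=[9,9,36] → X
    (3,0)@(7, 1): e=[21,9,24] → X
    (4,0)@(9, 1): e=[33,9,12] → X
    (5,0)@(11, 1): e=[45,9,0] → .  [on edge]
    (2,1)@(5, 3): e=[3,27,24] → X
    (4,1)@(9, 3): e=[27,27,0] → .  [on edge]
    (2,2)@(5, 5): e=[-3,45,12] → .
    (3,2)@(7, 5): e=[9,45,0] → .  [on edge]
    (2,3)@(5, 7): e=[-9,63,0] → .  [on edge]
    (1,4)@(3, 9): e=[-27,81,0] → .  [on edge]
    (0,5)@(1, 11): e=[-45,99,0] → .  [on edge]
  covered (5 px):
    . . X X X . .
    . . X X . . .
    . . . . . . .
    . . . . . . .
    . . . . . . .
    . . . . . . .
    . . . . . . .

Z-buffer (winner per pixel, '.' = empty):
  . . 1 1 1 . .
  . . 1 1 . . .
  . . 0 . . . .
  . . . 0 . . .
  . . . . 0 . .
  . . . . . 0 .
  . . . . . . .

Result: 1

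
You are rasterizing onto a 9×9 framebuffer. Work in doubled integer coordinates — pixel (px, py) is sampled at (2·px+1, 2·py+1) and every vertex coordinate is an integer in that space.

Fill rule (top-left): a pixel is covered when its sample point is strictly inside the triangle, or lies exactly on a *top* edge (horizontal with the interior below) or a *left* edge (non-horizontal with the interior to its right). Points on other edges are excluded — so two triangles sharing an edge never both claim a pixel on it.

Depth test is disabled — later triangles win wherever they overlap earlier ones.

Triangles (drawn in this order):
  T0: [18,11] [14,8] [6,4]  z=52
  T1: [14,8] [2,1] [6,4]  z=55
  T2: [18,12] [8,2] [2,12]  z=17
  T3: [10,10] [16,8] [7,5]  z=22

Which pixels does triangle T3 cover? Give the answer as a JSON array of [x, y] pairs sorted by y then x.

T0:
  2·area = 8  (B↔C swapped to make it positive)
  edge (18, 11)→(6, 4): d=(-12,-7) top-left  bias=+0
  edge (6, 4)→(14, 8): d=(8,4) right/bottom  bias=-1
  edge (14, 8)→(18, 11): d=(4,3) right/bottom  bias=-1
    (7,4)@(15, 9): e=[3,4,1] → #
    (8,4)@(17, 9): e=[17,-4,-5] → ·
    (7,5)@(15, 11): e=[-21,20,9] → ·
  covered (1 px):
    · · · · · · · · ·
    · · · · · · · · ·
    · · · · · · · · ·
    · · · · · · · · ·
    · · · · · · · # ·
    · · · · · · · · ·
    · · · · · · · · ·
    · · · · · · · · ·
    · · · · · · · · ·
T1:
  2·area = 8  (B↔C swapped to make it positive)
  edge (14, 8)→(6, 4): d=(-8,-4) top-left  bias=+0
  edge (6, 4)→(2, 1): d=(-4,-3) top-left  bias=+0
  edge (2, 1)→(14, 8): d=(12,7) right/bottom  bias=-1
    (2,1)@(5, 3): e=[4,1,3] → #
    (3,1)@(7, 3): e=[12,7,-11] → ·
    (2,2)@(5, 5): e=[-12,-7,27] → ·
  covered (1 px):
    · · · · · · · · ·
    · · # · · · · · ·
    · · · · · · · · ·
    · · · · · · · · ·
    · · · · · · · · ·
    · · · · · · · · ·
    · · · · · · · · ·
    · · · · · · · · ·
    · · · · · · · · ·
T2:
  2·area = 160  (B↔C swapped to make it positive)
  edge (18, 12)→(2, 12): d=(-16,0) right/bottom  bias=-1
  edge (2, 12)→(8, 2): d=(6,-10) top-left  bias=+0
  edge (8, 2)→(18, 12): d=(10,10) right/bottom  bias=-1
    (3,0)@(7, 1): e=[176,-16,0] → ·  [on edge]
    (4,1)@(9, 3): e=[144,16,0] → ·  [on edge]
    (3,2)@(7, 5): e=[112,8,40] → #
    (4,2)@(9, 5): e=[112,28,20] → #
    (5,2)@(11, 5): e=[112,48,0] → ·  [on edge]
    (2,3)@(5, 7): e=[80,0,80] → #  [on edge]
    (5,3)@(11, 7): e=[80,60,20] → #
    (6,3)@(13, 7): e=[80,80,0] → ·  [on edge]
    (2,4)@(5, 9): e=[48,12,100] → #
    (6,4)@(13, 9): e=[48,92,20] → #
    (7,4)@(15, 9): e=[48,112,0] → ·  [on edge]
    (1,5)@(3, 11): e=[16,4,140] → #
    (8,5)@(17, 11): e=[16,144,0] → ·  [on edge]
  covered (18 px):
    · · · · · · · · ·
    · · · · · · · · ·
    · · · # # · · · ·
    · · # # # # · · ·
    · · # # # # # · ·
    · # # # # # # # ·
    · · · · · · · · ·
    · · · · · · · · ·
    · · · · · · · · ·
T3:
  2·area = 36  (B↔C swapped to make it positive)
  edge (10, 10)→(7, 5): d=(-3,-5) top-left  bias=+0
  edge (7, 5)→(16, 8): d=(9,3) right/bottom  bias=-1
  edge (16, 8)→(10, 10): d=(-6,2) right/bottom  bias=-1
    (0,1)@(1, 3): e=[-24,0,60] → ·  [on edge]
    (3,2)@(7, 5): e=[0,0,36] → ·  [on edge]
    (4,3)@(9, 7): e=[4,12,20] → #
    (5,3)@(11, 7): e=[14,6,16] → #
    (6,3)@(13, 7): e=[24,0,12] → ·  [on edge]
    (4,4)@(9, 9): e=[-2,30,8] → ·
    (5,4)@(11, 9): e=[8,24,4] → #
    (6,4)@(13, 9): e=[18,18,0] → ·  [on edge]
    (3,5)@(7, 11): e=[-18,54,0] → ·  [on edge]
    (5,5)@(11, 11): e=[2,42,-8] → ·
    (0,6)@(1, 13): e=[-54,90,0] → ·  [on edge]
    (6,7)@(13, 15): e=[0,72,-36] → ·  [on edge]
  covered (3 px):
    · · · · · · · · ·
    · · · · · · · · ·
    · · · · · · · · ·
    · · · · # # · · ·
    · · · · · # · · ·
    · · · · · · · · ·
    · · · · · · · · ·
    · · · · · · · · ·
    · · · · · · · · ·

Answer: [[4,3],[5,3],[5,4]]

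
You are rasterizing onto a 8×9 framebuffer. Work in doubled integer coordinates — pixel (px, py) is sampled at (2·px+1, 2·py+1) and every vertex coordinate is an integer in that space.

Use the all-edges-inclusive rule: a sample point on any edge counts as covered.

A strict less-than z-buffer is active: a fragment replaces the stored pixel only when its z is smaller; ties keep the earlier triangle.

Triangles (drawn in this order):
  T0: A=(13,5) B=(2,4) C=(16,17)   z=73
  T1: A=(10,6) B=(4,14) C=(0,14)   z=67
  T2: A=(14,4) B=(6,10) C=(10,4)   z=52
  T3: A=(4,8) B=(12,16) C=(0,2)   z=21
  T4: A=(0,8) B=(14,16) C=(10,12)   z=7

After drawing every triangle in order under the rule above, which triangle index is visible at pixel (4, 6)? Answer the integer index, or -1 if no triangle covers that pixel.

T0:
  2·area = 129  (B↔C swapped to make it positive)
  edge (13, 5)→(16, 17): d=(3,12) inclusive
  edge (16, 17)→(2, 4): d=(-14,-13) inclusive
  edge (2, 4)→(13, 5): d=(11,1) inclusive
    (2,2)@(5, 5): e=[96,25,8] → █
    (3,2)@(7, 5): e=[72,51,6] → █
    (4,2)@(9, 5): e=[48,77,4] → █
    (5,2)@(11, 5): e=[24,103,2] → █
    (6,2)@(13, 5): e=[0,129,0] → █  [on edge]
    (7,2)@(15, 5): e=[-24,155,-2] → ·
    (2,3)@(5, 7): e=[102,-3,30] → ·
    (3,3)@(7, 7): e=[78,23,28] → █
    (7,3)@(15, 7): e=[-18,127,20] → ·
    (3,4)@(7, 9): e=[84,-5,50] → ·
    (4,4)@(9, 9): e=[60,21,48] → █
    (7,4)@(15, 9): e=[-12,99,42] → ·
    (7,6)@(15, 13): e=[0,43,86] → █  [on edge]
  covered (17 px):
    · · · · · · · ·
    · · · · · · · ·
    · · █ █ █ █ █ ·
    · · · █ █ █ █ ·
    · · · · █ █ █ ·
    · · · · · █ █ ·
    · · · · · · █ █
    · · · · · · · █
    · · · · · · · ·
T1:
  2·area = 32
  edge (10, 6)→(4, 14): d=(-6,8) inclusive
  edge (4, 14)→(0, 14): d=(-4,0) inclusive
  edge (0, 14)→(10, 6): d=(10,-8) inclusive
    (4,3)@(9, 7): e=[2,28,2] → █
    (5,3)@(11, 7): e=[-14,28,18] → ·
    (3,4)@(7, 9): e=[6,20,6] → █
    (4,4)@(9, 9): e=[-10,20,22] → ·
    (2,5)@(5, 11): e=[10,12,10] → █
    (3,5)@(7, 11): e=[-6,12,26] → ·
    (1,6)@(3, 13): e=[14,4,14] → █
    (2,6)@(5, 13): e=[-2,4,30] → ·
    (1,7)@(3, 15): e=[2,-4,34] → ·
  covered (4 px):
    · · · · · · · ·
    · · · · · · · ·
    · · · · · · · ·
    · · · · █ · · ·
    · · · █ · · · ·
    · · █ · · · · ·
    · █ · · · · · ·
    · · · · · · · ·
    · · · · · · · ·
T2:
  2·area = 24
  edge (14, 4)→(6, 10): d=(-8,6) inclusive
  edge (6, 10)→(10, 4): d=(4,-6) inclusive
  edge (10, 4)→(14, 4): d=(4,0) inclusive
    (5,2)@(11, 5): e=[10,10,4] → █
    (6,2)@(13, 5): e=[-2,22,4] → ·
    (4,3)@(9, 7): e=[6,6,12] → █
    (5,3)@(11, 7): e=[-6,18,12] → ·
    (3,4)@(7, 9): e=[2,2,20] → █
    (4,4)@(9, 9): e=[-10,14,20] → ·
    (3,5)@(7, 11): e=[-14,10,28] → ·
  covered (3 px):
    · · · · · · · ·
    · · · · · · · ·
    · · · · · █ · ·
    · · · · █ · · ·
    · · · █ · · · ·
    · · · · · · · ·
    · · · · · · · ·
    · · · · · · · ·
    · · · · · · · ·
T3:
  2·area = 16  (B↔C swapped to make it positive)
  edge (4, 8)→(0, 2): d=(-4,-6) inclusive
  edge (0, 2)→(12, 16): d=(12,14) inclusive
  edge (12, 16)→(4, 8): d=(-8,-8) inclusive
    (0,2)@(1, 5): e=[-6,22,0] → ·  [on edge]
    (1,3)@(3, 7): e=[-2,18,0] → ·  [on edge]
    (2,4)@(5, 9): e=[2,14,0] → █  [on edge]
    (3,4)@(7, 9): e=[14,-14,16] → ·
    (2,5)@(5, 11): e=[-6,38,-16] → ·
    (3,5)@(7, 11): e=[6,10,0] → █  [on edge]
    (4,5)@(9, 11): e=[18,-18,16] → ·
    (3,6)@(7, 13): e=[-2,34,-16] → ·
    (4,6)@(9, 13): e=[10,6,0] → █  [on edge]
    (5,6)@(11, 13): e=[22,-22,16] → ·
    (4,7)@(9, 15): e=[2,30,-16] → ·
    (5,7)@(11, 15): e=[14,2,0] → █  [on edge]
    (6,8)@(13, 17): e=[18,-2,0] → ·  [on edge]
  covered (4 px):
    · · · · · · · ·
    · · · · · · · ·
    · · · · · · · ·
    · · · · · · · ·
    · · █ · · · · ·
    · · · █ · · · ·
    · · · · █ · · ·
    · · · · · █ · ·
    · · · · · · · ·
T4:
  2·area = 24  (B↔C swapped to make it positive)
  edge (0, 8)→(10, 12): d=(10,4) inclusive
  edge (10, 12)→(14, 16): d=(4,4) inclusive
  edge (14, 16)→(0, 8): d=(-14,-8) inclusive
    (0,1)@(1, 3): e=[-54,0,78] → ·  [on edge]
    (1,2)@(3, 5): e=[-42,0,66] → ·  [on edge]
    (2,3)@(5, 7): e=[-30,0,54] → ·  [on edge]
    (3,4)@(7, 9): e=[-18,0,42] → ·  [on edge]
    (3,5)@(7, 11): e=[2,8,14] → █
    (4,5)@(9, 11): e=[-6,0,30] → ·  [on edge]
    (3,6)@(7, 13): e=[22,16,-14] → ·
    (4,6)@(9, 13): e=[14,8,2] → █
    (5,6)@(11, 13): e=[6,0,18] → █  [on edge]
    (6,6)@(13, 13): e=[-2,-8,34] → ·
    (4,7)@(9, 15): e=[34,16,-26] → ·
    (5,7)@(11, 15): e=[26,8,-10] → ·
    (6,7)@(13, 15): e=[18,0,6] → █  [on edge]
    (7,8)@(15, 17): e=[30,0,-6] → ·  [on edge]
  covered (4 px):
    · · · · · · · ·
    · · · · · · · ·
    · · · · · · · ·
    · · · · · · · ·
    · · · · · · · ·
    · · · █ · · · ·
    · · · · █ █ · ·
    · · · · · · █ ·
    · · · · · · · ·

Z-buffer (winner per pixel, '.' = empty):
  . . . . . . . .
  . . . . . . . .
  . . 0 0 0 2 0 .
  . . . 0 2 0 0 .
  . . 3 2 0 0 0 .
  . . 1 4 . 0 0 .
  . 1 . . 4 4 0 0
  . . . . . 3 4 0
  . . . . . . . .

Answer: 4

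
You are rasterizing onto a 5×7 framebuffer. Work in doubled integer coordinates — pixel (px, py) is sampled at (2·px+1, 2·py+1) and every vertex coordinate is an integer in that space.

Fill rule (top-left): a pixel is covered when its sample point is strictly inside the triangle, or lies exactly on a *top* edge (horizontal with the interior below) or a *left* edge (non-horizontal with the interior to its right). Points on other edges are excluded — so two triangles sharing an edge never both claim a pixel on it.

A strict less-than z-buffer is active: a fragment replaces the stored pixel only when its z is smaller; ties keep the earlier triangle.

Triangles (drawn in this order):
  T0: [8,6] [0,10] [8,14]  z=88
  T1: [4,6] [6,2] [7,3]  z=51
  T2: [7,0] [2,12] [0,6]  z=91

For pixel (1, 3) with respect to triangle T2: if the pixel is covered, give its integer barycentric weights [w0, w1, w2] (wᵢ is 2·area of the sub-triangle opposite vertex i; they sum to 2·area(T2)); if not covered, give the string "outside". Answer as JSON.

T0:
  2·area = 64  (B↔C swapped to make it positive)
  edge (8, 6)→(8, 14): d=(0,8) right/bottom  bias=-1
  edge (8, 14)→(0, 10): d=(-8,-4) top-left  bias=+0
  edge (0, 10)→(8, 6): d=(8,-4) top-left  bias=+0
    (3,3)@(7, 7): e=[8,52,4] → X
    (4,3)@(9, 7): e=[-8,60,12] → .
    (1,4)@(3, 9): e=[40,20,4] → X
    (2,4)@(5, 9): e=[24,28,12] → X
    (4,4)@(9, 9): e=[-8,44,28] → .
    (1,5)@(3, 11): e=[40,4,20] → X
    (4,5)@(9, 11): e=[-8,28,44] → .
    (1,6)@(3, 13): e=[40,-12,36] → .
    (2,6)@(5, 13): e=[24,-4,44] → .
    (3,6)@(7, 13): e=[8,4,52] → X
    (4,6)@(9, 13): e=[-8,12,60] → .
  covered (8 px):
    . . . . .
    . . . . .
    . . . . .
    . . . X .
    . X X X .
    . X X X .
    . . . X .
T1:
  2·area = 6
  edge (4, 6)→(6, 2): d=(2,-4) top-left  bias=+0
  edge (6, 2)→(7, 3): d=(1,1) right/bottom  bias=-1
  edge (7, 3)→(4, 6): d=(-3,3) right/bottom  bias=-1
    (2,0)@(5, 1): e=[-6,0,12] → .  [on edge]
    (4,0)@(9, 1): e=[10,-4,0] → .  [on edge]
    (3,1)@(7, 3): e=[6,0,0] → .  [on edge]
    (2,2)@(5, 5): e=[2,4,0] → .  [on edge]
    (4,2)@(9, 5): e=[18,0,-12] → .  [on edge]
    (1,3)@(3, 7): e=[-2,8,0] → .  [on edge]
    (0,4)@(1, 9): e=[-6,12,0] → .  [on edge]
  covered (0 px):
    . . . . .
    . . . . .
    . . . . .
    . . . . .
    . . . . .
    . . . . .
    . . . . .
T2:
  2·area = 54
  edge (7, 0)→(2, 12): d=(-5,12) right/bottom  bias=-1
  edge (2, 12)→(0, 6): d=(-2,-6) top-left  bias=+0
  edge (0, 6)→(7, 0): d=(7,-6) top-left  bias=+0
    (2,1)@(5, 3): e=[9,36,9] → X
    (3,1)@(7, 3): e=[-15,48,21] → .
    (1,2)@(3, 5): e=[23,20,11] → X
    (2,2)@(5, 5): e=[-1,32,23] → .
    (0,3)@(1, 7): e=[37,4,13] → X
    (2,3)@(5, 7): e=[-11,28,37] → .
    (0,4)@(1, 9): e=[27,0,27] → X  [on edge]
    (2,4)@(5, 9): e=[-21,24,51] → .
    (0,5)@(1, 11): e=[17,-4,41] → .
    (1,5)@(3, 11): e=[-7,8,53] → .
  covered (6 px):
    . . . . .
    . . X . .
    . X . . .
    X X . . .
    X X . . .
    . . . . .
    . . . . .

Result: [16,25,13]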